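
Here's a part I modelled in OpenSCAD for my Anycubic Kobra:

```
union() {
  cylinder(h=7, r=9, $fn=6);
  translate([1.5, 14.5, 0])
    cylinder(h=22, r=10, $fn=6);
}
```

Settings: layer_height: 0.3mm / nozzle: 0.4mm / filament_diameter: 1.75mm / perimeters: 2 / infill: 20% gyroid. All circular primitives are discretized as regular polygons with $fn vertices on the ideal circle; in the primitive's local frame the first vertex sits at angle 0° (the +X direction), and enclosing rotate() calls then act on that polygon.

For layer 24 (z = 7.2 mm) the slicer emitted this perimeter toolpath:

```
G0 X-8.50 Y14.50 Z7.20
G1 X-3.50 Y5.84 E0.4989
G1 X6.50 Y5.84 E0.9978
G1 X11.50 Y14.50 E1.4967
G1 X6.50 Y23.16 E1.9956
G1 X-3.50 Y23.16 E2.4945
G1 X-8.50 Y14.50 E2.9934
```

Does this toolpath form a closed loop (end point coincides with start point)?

Start point (G0): (-8.50, 14.50). End point (last G1): the path returns to the start — closed.

yes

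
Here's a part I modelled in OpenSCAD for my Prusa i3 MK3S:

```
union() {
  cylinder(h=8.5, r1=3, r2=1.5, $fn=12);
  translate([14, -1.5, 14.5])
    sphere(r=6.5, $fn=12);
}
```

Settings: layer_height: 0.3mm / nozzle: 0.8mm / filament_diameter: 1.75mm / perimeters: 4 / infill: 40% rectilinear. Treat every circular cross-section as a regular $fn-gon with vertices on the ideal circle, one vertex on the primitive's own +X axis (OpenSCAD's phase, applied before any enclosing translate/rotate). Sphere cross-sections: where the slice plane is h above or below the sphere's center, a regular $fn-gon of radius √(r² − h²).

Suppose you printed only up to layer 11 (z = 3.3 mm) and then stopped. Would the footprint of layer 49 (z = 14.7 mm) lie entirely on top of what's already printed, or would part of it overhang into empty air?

Compare the two slices. At z = 3.3: the cone (r1=3→r2=1.5) has section circumradius 2.418 here — a regular 12-gon (area = (12/2)·2.418²·sin(360°/12) = 17.54 mm²); the sphere at (14, -1.5) does not reach this height (|z−center|=11.200 > r=6.5); Combining (union): only the cone is present, so the union is just that shape — area = 17.54 mm². At z = 14.7: the cone does not reach this height (z outside [0, 8.5]); the r=6.5 sphere at (14, -1.5) contributes a regular 12-gon of circumradius √(6.5²−0.2²) = 6.497 (area = (12/2)·6.497²·sin(360°/12) = 126.63 mm²); Taking the union: only the r=6.5 sphere at (14, -1.5) is present, so the union is just that shape — area = 126.63 mm². Checking containment: at z = 14.7 the cross-section extends beyond the z = 3.3 cross-section by about 126.63 mm².

part overhangs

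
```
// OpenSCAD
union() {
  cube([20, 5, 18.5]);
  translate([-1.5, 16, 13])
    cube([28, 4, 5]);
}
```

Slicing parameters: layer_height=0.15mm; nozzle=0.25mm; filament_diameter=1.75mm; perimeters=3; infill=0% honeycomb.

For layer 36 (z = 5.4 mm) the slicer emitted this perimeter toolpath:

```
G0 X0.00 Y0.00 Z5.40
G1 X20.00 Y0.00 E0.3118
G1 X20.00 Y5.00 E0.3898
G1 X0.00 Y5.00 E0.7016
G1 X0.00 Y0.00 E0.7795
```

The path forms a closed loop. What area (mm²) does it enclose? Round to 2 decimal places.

Apply the shoelace formula to the sequence of (X, Y) vertices; enclosed area = 100.00 mm².

100.00 mm²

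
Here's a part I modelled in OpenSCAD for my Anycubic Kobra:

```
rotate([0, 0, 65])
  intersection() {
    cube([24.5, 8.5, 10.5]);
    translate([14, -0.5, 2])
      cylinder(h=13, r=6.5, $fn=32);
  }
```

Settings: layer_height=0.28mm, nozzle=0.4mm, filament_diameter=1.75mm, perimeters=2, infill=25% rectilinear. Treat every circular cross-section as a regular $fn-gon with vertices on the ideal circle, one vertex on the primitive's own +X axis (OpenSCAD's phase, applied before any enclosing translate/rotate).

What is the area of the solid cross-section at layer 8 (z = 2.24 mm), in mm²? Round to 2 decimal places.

At z = 2.24 mm: the 24.5×8.5 cube contributes its full rectangle (area 208.25 mm²); the r=6.5 cylinder at (14, -0.5) contributes a regular 32-gon of circumradius 6.5 (area = (32/2)·6.500²·sin(360°/32) = 131.88 mm²); After intersecting: the r=6.5 cylinder at (14, -0.5) partially overlaps the 24.5×8.5 cube; clipping to the common part keeps 59.47 mm² — area = 59.47 mm²; (rotated 65° about Z; rotation is an isometry so areas/perimeters/island counts are preserved). Overall, the cross-section is a single solid region. Net area = 59.47 mm².

59.47 mm²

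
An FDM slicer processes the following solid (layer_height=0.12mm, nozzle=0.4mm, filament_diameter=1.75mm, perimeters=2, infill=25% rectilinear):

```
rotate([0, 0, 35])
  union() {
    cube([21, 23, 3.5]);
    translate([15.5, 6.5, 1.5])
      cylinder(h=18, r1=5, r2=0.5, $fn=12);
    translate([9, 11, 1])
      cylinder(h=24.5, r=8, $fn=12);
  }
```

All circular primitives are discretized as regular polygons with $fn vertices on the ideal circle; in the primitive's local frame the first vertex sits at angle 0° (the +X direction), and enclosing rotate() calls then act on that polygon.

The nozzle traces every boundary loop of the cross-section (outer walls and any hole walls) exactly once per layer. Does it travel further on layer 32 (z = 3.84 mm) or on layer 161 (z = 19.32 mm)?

layer 32 (z = 3.84 mm)

Layer 32 (z = 3.84): the cube does not reach this height (z outside [0, 3.5]); the cone at (15.5, 6.5) contributes a regular 12-gon of circumradius 4.415 (interpolated between r1=5 and r2=0.5 at t=0.130) (perimeter = 2·12·4.415·sin(180°/12) = 27.42 mm); the r=8 cylinder at (9, 11) gives a regular 12-gon of circumradius 8 (constant along its height) (perimeter = 2·12·8.000·sin(180°/12) = 49.69 mm); Merging all regions: the regions partially overlap (shared area 25.08 mm²), so the edge portions inside another operand are dropped and the merged outline is re-measured after clipping — boundary = 57.20 mm; (whole slice rotated 35° about Z — lengths, areas and connectivity unchanged). So its perimeter = 57.20 mm. Layer 161 (z = 19.32): the cube does not reach this height (z outside [0, 3.5]); the cone at (15.5, 6.5): at t=0.990 of its height the radius interpolates to r₁+(r₂−r₁)t = 0.545, giving a regular 12-gon of that circumradius (perimeter = 2·12·0.545·sin(180°/12) = 3.39 mm); the r=8 cylinder at (9, 11) contributes a regular 12-gon of circumradius 8 (perimeter = 2·12·8.000·sin(180°/12) = 49.69 mm); Merging all regions: the regions partially overlap (shared area 0.39 mm²), so the edge portions inside another operand are dropped and the merged outline is re-measured after clipping — boundary = 50.43 mm; (rotated 35° about Z; rotation is an isometry so areas/perimeters/island counts are preserved). So its perimeter = 50.43 mm. Layer 32 is larger (57.20 vs 50.43 mm).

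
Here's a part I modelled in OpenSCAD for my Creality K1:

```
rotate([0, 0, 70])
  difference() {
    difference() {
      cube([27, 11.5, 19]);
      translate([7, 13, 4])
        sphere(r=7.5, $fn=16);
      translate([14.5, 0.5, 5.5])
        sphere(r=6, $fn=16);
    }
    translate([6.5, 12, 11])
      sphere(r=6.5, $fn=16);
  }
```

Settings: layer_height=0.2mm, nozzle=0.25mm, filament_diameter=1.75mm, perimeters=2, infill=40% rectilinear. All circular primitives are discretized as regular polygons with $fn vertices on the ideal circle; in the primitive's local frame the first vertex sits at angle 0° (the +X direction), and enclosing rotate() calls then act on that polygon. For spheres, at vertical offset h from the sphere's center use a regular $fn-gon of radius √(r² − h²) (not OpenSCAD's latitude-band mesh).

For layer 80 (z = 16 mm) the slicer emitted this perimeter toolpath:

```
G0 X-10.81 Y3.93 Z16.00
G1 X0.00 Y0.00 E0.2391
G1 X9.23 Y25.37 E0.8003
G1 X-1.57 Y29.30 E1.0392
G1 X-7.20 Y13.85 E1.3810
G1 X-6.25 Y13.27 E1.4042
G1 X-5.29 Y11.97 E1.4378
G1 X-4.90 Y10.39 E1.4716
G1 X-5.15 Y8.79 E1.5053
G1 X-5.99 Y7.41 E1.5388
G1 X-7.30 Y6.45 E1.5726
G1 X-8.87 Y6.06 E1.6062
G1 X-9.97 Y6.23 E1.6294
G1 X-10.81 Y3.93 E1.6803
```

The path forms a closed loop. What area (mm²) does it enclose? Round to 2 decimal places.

288.13 mm²

Apply the shoelace formula to the sequence of (X, Y) vertices; enclosed area = 288.13 mm².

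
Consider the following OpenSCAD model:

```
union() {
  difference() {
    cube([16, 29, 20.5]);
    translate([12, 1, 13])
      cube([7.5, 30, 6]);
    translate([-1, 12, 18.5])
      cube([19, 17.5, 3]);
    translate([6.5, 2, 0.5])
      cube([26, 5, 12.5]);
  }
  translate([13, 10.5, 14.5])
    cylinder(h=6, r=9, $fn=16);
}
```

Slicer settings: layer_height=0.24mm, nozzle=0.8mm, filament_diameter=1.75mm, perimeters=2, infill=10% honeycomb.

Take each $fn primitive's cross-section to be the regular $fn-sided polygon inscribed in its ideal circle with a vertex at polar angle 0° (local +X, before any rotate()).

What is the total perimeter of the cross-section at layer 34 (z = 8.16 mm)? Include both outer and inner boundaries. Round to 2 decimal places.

109.00 mm

At z = 8.16 mm: the 16×29 cube contributes its full rectangle (perimeter 90.00 mm); the cube at (12, 1) is not intersected at this z (z outside [13, 19]); the cube at (-1, 12) is absent (z outside [18.5, 21.5]); the cube at (6.5, 2) is present — its section is the full 26×5 rectangle (perimeter 62.00 mm); Subtracting the remaining from the first: starting from the 16×29 cube, the 26×5 cube at (6.5, 2) partially overlaps it — only the 47.50 mm² overlap (of its 130.00 mm²) is removed, clipping the outline — boundary = 109.00 mm; the cylinder at (13, 10.5) does not reach this height (z outside [14.5, 20.5]); Taking the union: only the result so far is present, so the union is just that shape — boundary = 109.00 mm. Overall, the cross-section is a single solid region. Total boundary length (outer) = 109.00 mm.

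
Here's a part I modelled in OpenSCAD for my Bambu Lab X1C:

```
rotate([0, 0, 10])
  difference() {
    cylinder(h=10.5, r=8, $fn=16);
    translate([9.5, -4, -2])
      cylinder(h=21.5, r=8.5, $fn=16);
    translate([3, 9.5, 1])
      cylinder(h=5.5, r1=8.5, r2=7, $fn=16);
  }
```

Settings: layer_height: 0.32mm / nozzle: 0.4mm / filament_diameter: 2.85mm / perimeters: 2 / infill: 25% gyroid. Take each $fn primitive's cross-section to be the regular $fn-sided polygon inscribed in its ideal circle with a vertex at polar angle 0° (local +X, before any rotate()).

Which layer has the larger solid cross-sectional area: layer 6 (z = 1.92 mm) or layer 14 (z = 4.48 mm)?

layer 14 (z = 4.48 mm)

Layer 6 (z = 1.92): the r=8 cylinder contributes a regular 16-gon of circumradius 8 (area = (16/2)·8.000²·sin(360°/16) = 195.93 mm²); the r=8.5 cylinder at (9.5, -4) contributes a regular 16-gon of circumradius 8.5 (area = (16/2)·8.500²·sin(360°/16) = 221.19 mm²); the cone at (3, 9.5) (r1=8.5→r2=7) has section circumradius 8.249 here — a regular 16-gon (area = (16/2)·8.249²·sin(360°/16) = 208.33 mm²); Subtracting the remaining from the first: starting from the r=8 cylinder (195.93 mm²), the r=8.5 cylinder at (9.5, -4) partially overlaps it — only the 52.54 mm² overlap (of its 221.19 mm²) is removed, clipping the outline; the cone at (3, 9.5) partially overlaps it — only the 47.89 mm² overlap (of its 208.33 mm²) is removed, clipping the outline — area = 95.50 mm²; (whole slice rotated 10° about Z — lengths, areas and connectivity unchanged). So its area = 95.50 mm². Layer 14 (z = 4.48): the r=8 cylinder gives a regular 16-gon of circumradius 8 (constant along its height) (area = (16/2)·8.000²·sin(360°/16) = 195.93 mm²); the r=8.5 cylinder at (9.5, -4) gives a regular 16-gon of circumradius 8.5 (constant along its height) (area = (16/2)·8.500²·sin(360°/16) = 221.19 mm²); the cone at (3, 9.5) contributes a regular 16-gon of circumradius 7.551 (interpolated between r1=8.5 and r2=7 at t=0.633) (area = (16/2)·7.551²·sin(360°/16) = 174.55 mm²); Subtracting the remaining from the first: starting from the r=8 cylinder (195.93 mm²), the r=8.5 cylinder at (9.5, -4) partially overlaps it — only the 52.54 mm² overlap (of its 221.19 mm²) is removed, clipping the outline; the cone at (3, 9.5) partially overlaps it — only the 41.33 mm² overlap (of its 174.55 mm²) is removed, clipping the outline — area = 102.06 mm²; (whole slice rotated 10° about Z — lengths, areas and connectivity unchanged). So its area = 102.06 mm². Layer 14 is larger (102.06 vs 95.50 mm²).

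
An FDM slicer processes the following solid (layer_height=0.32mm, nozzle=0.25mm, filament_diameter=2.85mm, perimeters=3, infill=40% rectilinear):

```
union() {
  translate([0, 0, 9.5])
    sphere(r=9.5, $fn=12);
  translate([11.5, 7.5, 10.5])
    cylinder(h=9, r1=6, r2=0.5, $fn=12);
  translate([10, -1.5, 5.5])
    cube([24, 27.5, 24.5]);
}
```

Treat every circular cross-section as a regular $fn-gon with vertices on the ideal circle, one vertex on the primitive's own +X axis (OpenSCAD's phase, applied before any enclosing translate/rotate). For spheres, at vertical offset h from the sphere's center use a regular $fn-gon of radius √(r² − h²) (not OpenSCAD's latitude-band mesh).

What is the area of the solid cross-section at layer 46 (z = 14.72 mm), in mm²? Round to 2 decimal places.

856.90 mm²

At z = 14.72 mm: the sphere: section is a regular 12-gon, circumradius = √(r²−h²) = √(9.5²−5.22²) = 7.937 (area = (12/2)·7.937²·sin(360°/12) = 189.00 mm²); the cone at (11.5, 7.5): at t=0.469 of its height the radius interpolates to r₁+(r₂−r₁)t = 3.421, giving a regular 12-gon of that circumradius (area = (12/2)·3.421²·sin(360°/12) = 35.11 mm²); the cube at (10, -1.5) is present — its section is the full 24×27.5 rectangle (area 660.00 mm²); Taking the union: the regions partially overlap — summed areas 884.12 mm² minus the doubly-counted overlap 27.22 mm² gives 856.90 mm² — area = 856.90 mm². Overall, the cross-section has 2 separate islands. Net area = 856.90 mm².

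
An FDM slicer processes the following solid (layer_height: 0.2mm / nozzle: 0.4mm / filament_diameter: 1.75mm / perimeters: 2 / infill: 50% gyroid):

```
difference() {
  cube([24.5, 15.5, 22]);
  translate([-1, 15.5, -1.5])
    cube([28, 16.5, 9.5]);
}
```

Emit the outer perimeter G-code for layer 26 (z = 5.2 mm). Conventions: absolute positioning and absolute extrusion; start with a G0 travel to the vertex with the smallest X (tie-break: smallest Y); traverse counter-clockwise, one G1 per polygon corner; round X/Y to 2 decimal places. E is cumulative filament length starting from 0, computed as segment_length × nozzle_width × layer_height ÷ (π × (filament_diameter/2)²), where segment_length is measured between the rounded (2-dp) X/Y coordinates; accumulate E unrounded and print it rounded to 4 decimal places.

At z = 5.2 mm: the cube is present — its section is the full 24.5×15.5 rectangle; the cube at (-1, 15.5) (footprint 28×16.5) is included at this height; Taking the first minus the rest: starting from the 24.5×15.5 cube, the 28×16.5 cube at (-1, 15.5) misses the remaining region (no effect) — 1 connected region. The outline is a single polygon with 4 vertices. Extrusion per mm of travel: 0.4 × 0.2 / (π × 0.875²) = 0.033260. Accumulating E over each segment gives final E = 2.6608.

G0 X0.00 Y0.00 Z5.20
G1 X24.50 Y0.00 E0.8149
G1 X24.50 Y15.50 E1.3304
G1 X0.00 Y15.50 E2.1453
G1 X0.00 Y0.00 E2.6608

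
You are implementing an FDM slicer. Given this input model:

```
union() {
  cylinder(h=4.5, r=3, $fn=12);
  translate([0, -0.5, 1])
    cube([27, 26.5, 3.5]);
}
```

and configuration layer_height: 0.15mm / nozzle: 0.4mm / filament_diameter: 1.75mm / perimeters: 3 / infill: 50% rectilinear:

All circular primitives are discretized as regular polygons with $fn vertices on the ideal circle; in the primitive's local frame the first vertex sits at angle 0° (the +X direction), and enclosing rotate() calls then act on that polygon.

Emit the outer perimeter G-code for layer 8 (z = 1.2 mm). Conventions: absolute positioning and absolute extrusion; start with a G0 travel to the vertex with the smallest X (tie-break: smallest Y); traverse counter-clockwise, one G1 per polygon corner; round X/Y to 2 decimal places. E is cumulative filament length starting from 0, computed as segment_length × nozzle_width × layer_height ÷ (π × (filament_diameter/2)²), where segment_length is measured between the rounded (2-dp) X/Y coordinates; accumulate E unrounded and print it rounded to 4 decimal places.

At z = 1.2 mm: the r=3 cylinder contributes a regular 12-gon of circumradius 3; the 27×26.5 cube at (0, -0.5) contributes its full rectangle; Merging all regions: the regions partially overlap (shared area 8.22 mm²), so overlapping operands fuse into one piece — 1 connected region. The outline is a single polygon with 13 vertices. Extrusion per mm of travel: 0.4 × 0.15 / (π × 0.875²) = 0.024945. Accumulating E over each segment gives final E = 2.8461.

G0 X-3.00 Y0.00 Z1.20
G1 X-2.60 Y-1.50 E0.0387
G1 X-1.50 Y-2.60 E0.0775
G1 X0.00 Y-3.00 E0.1163
G1 X1.50 Y-2.60 E0.1550
G1 X2.60 Y-1.50 E0.1938
G1 X2.87 Y-0.50 E0.2196
G1 X27.00 Y-0.50 E0.8216
G1 X27.00 Y26.00 E1.4826
G1 X0.00 Y26.00 E2.1561
G1 X0.00 Y3.00 E2.7299
G1 X-1.50 Y2.60 E2.7686
G1 X-2.60 Y1.50 E2.8074
G1 X-3.00 Y0.00 E2.8461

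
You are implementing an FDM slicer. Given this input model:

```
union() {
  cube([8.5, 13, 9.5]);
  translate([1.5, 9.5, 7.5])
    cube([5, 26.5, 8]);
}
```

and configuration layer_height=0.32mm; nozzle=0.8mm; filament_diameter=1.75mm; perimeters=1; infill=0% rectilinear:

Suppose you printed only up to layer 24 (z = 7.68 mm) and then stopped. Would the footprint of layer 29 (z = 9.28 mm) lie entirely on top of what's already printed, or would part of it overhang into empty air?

entirely on top

Compare the two slices. At z = 7.68: the cube is present — its section is the full 8.5×13 rectangle (area 110.50 mm²); the 5×26.5 cube at (1.5, 9.5) contributes its full rectangle (area 132.50 mm²); Merging all regions: the regions partially overlap — summed areas 243.00 mm² minus the doubly-counted overlap 17.50 mm² gives 225.50 mm² — area = 225.50 mm². At z = 9.28: the cube is present — its section is the full 8.5×13 rectangle (area 110.50 mm²); the 5×26.5 cube at (1.5, 9.5) contributes its full rectangle (area 132.50 mm²); Merging all regions: the regions partially overlap — summed areas 243.00 mm² minus the doubly-counted overlap 17.50 mm² gives 225.50 mm² — area = 225.50 mm². Checking containment: the cross-section at z = 9.28 is a subset of the cross-section at z = 7.68.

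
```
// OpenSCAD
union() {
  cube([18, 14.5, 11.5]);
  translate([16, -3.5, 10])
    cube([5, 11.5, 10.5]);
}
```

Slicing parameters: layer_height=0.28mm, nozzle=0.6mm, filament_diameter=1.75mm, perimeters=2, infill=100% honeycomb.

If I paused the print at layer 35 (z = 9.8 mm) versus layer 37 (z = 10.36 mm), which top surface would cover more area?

layer 37 (z = 10.36 mm)

Layer 35 (z = 9.8): the cube is present — its section is the full 18×14.5 rectangle (area 261.00 mm²); the cube at (16, -3.5) is not intersected at this z (z outside [10, 20.5]); Taking the union: only the 18×14.5 cube is present, so the union is just that shape — area = 261.00 mm². So its area = 261.00 mm². Layer 37 (z = 10.36): the cube (footprint 18×14.5) is included at this height (area 261.00 mm²); the cube at (16, -3.5) is present — its section is the full 5×11.5 rectangle (area 57.50 mm²); Taking the union: the regions partially overlap — summed areas 318.50 mm² minus the doubly-counted overlap 16.00 mm² gives 302.50 mm² — area = 302.50 mm². So its area = 302.50 mm². Layer 37 is larger (302.50 vs 261.00 mm²).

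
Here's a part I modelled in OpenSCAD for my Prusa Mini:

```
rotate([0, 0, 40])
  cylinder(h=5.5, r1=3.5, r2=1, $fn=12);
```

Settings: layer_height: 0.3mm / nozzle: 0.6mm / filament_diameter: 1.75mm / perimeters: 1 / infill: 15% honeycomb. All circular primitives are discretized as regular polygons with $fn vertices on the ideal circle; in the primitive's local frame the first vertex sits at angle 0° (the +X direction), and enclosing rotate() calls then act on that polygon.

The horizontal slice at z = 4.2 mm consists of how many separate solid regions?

At z = 4.2 mm: the cone contributes a regular 12-gon of circumradius 1.591 (interpolated between r1=3.5 and r2=1 at t=0.764); (rotated 40° about Z; rotation is an isometry so areas/perimeters/island counts are preserved). The result has 1 disconnected region.

1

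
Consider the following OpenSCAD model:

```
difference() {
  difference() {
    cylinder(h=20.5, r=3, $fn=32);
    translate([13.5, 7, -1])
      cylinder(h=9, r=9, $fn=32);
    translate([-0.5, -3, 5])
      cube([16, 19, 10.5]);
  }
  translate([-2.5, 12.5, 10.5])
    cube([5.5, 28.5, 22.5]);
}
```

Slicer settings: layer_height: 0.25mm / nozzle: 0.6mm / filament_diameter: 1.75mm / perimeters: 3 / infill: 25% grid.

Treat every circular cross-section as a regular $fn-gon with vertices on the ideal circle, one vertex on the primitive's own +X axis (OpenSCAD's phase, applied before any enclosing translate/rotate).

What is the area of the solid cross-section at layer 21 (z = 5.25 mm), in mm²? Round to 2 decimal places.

At z = 5.25 mm: the r=3 cylinder contributes a regular 32-gon of circumradius 3 (area = (32/2)·3.000²·sin(360°/32) = 28.09 mm²); the r=9 cylinder at (13.5, 7) contributes a regular 32-gon of circumradius 9 (area = (32/2)·9.000²·sin(360°/32) = 252.84 mm²); the cube at (-0.5, -3) is present — its section is the full 16×19 rectangle (area 304.00 mm²); Subtracting the remaining from the first: starting from the r=3 cylinder (28.09 mm²), the r=9 cylinder at (13.5, 7) misses the remaining region (no effect); the 16×19 cube at (-0.5, -3) partially overlaps it — only the 17.02 mm² overlap (of its 304.00 mm²) is removed, clipping the outline — area = 11.07 mm²; the cube at (-2.5, 12.5) is absent (z outside [10.5, 33]); Taking the first minus the rest: none of the subtracted shapes is present at this height, so the result so far is unchanged — area = 11.07 mm². Overall, the cross-section is a single solid region. Net area = 11.07 mm².

11.07 mm²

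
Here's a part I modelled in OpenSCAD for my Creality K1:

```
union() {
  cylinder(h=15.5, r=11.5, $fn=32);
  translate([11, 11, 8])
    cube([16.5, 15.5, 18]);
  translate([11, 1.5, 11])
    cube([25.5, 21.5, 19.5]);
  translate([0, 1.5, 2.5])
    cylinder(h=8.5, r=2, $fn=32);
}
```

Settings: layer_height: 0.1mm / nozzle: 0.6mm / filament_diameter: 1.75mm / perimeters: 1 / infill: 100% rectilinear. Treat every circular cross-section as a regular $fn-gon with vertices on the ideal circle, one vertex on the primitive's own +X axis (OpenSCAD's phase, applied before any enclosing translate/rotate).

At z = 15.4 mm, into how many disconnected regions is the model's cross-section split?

1

At z = 15.4 mm: the cylinder: section is a regular 32-gon, circumradius r=11.5; the 16.5×15.5 cube at (11, 11) contributes its full rectangle; the cube at (11, 1.5) is present — its section is the full 25.5×21.5 rectangle; the cylinder at (0, 1.5) does not reach this height (z outside [2.5, 11]); Taking the union: the regions partially overlap (shared area 198.36 mm²), so overlapping operands fuse into one piece — 1 connected region. The result has 1 disconnected region.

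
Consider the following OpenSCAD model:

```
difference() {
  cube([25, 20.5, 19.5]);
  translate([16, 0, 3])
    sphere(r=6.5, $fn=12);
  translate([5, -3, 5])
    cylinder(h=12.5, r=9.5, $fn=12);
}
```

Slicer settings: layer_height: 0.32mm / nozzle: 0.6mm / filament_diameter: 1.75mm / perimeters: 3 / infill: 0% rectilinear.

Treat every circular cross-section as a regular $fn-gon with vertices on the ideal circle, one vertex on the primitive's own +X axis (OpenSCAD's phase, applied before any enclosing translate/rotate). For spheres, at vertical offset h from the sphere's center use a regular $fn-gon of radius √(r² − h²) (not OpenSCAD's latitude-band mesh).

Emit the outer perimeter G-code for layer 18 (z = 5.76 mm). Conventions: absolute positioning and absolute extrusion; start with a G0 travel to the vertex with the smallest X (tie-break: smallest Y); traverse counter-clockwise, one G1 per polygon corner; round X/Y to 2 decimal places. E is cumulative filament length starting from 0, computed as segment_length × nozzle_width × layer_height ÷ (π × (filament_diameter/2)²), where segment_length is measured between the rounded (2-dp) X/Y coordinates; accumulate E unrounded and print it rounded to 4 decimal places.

G0 X0.00 Y4.98 Z5.76
G1 X0.25 Y5.23 E0.0282
G1 X5.00 Y6.50 E0.4207
G1 X9.75 Y5.23 E0.8132
G1 X11.47 Y3.51 E1.0074
G1 X13.06 Y5.10 E1.1869
G1 X16.00 Y5.88 E1.4297
G1 X18.94 Y5.10 E1.6725
G1 X21.10 Y2.94 E1.9163
G1 X21.88 Y0.00 E2.1591
G1 X25.00 Y0.00 E2.4082
G1 X25.00 Y20.50 E4.0445
G1 X0.00 Y20.50 E6.0402
G1 X0.00 Y4.98 E7.2790

At z = 5.76 mm: the 25×20.5 cube contributes its full rectangle; the r=6.5 sphere at (16, 0) contributes a regular 12-gon of circumradius √(6.5²−2.76²) = 5.885; the cylinder at (5, -3): section is a regular 12-gon, circumradius r=9.5; After the difference (first − rest): starting from the 25×20.5 cube, the r=6.5 sphere at (16, 0) partially overlaps it — only the 51.95 mm² overlap (of its 103.90 mm²) is removed, clipping the outline; the r=9.5 cylinder at (5, -3) partially overlaps it — only the 61.50 mm² overlap (of its 270.75 mm²) is removed, clipping the outline — 1 connected region. The outline is a single polygon with 13 vertices. Extrusion per mm of travel: 0.6 × 0.32 / (π × 0.875²) = 0.079824. Accumulating E over each segment gives final E = 7.2790.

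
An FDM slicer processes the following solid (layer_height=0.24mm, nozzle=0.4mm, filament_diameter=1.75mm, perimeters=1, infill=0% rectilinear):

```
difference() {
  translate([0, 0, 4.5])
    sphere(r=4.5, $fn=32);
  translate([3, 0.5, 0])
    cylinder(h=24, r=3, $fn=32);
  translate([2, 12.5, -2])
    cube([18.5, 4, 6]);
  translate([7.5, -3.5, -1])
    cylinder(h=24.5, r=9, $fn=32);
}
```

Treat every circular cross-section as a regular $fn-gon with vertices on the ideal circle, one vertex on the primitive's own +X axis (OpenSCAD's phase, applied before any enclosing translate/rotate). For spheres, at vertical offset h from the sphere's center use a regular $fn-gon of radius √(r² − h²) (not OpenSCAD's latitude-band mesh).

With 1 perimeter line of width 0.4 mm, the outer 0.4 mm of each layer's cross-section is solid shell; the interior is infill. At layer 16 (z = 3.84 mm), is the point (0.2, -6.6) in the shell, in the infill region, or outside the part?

outside

At z = 3.84 mm: the r=4.5 sphere slices to a regular 32-gon of circumradius 4.451 (√(r²−h²) with h=0.66 from center); the r=3 cylinder at (3, 0.5) contributes a regular 32-gon of circumradius 3; the cube at (2, 12.5) (footprint 18.5×4) is included at this height; the r=9 cylinder at (7.5, -3.5) gives a regular 32-gon of circumradius 9 (constant along its height); After the difference (first − rest): starting from the r=4.5 sphere, the r=3 cylinder at (3, 0.5) partially overlaps it — only the 20.22 mm² overlap (of its 28.09 mm²) is removed, clipping the outline; the 18.5×4 cube at (2, 12.5) misses the remaining region (no effect); the r=9 cylinder at (7.5, -3.5) partially overlaps it — only the 13.54 mm² overlap (of its 252.84 mm²) is removed, clipping the outline — 1 connected region. Overall, the cross-section is a single solid region. The nearest boundary edge runs (-1.50, -3.50)→(-1.43, -4.19); distance from the point to it = 2.91 mm. The point is not inside any of the regions above, so it lies outside the cross-section (2.91 mm from the nearest boundary).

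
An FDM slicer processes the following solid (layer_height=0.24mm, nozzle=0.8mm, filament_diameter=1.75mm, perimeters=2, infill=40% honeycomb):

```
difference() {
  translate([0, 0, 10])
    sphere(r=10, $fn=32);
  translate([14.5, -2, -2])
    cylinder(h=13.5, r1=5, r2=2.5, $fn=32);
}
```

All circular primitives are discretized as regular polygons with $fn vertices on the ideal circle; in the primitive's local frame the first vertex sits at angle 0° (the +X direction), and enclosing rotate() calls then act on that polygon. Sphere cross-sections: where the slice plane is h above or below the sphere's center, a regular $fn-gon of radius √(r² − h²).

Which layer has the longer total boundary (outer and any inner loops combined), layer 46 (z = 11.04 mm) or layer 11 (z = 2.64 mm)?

layer 46 (z = 11.04 mm)

Layer 46 (z = 11.04): the r=10 sphere slices to a regular 32-gon of circumradius 9.946 (√(r²−h²) with h=1.04 from center) (perimeter = 2·32·9.946·sin(180°/32) = 62.39 mm); the cone at (14.5, -2) contributes a regular 32-gon of circumradius 2.585 (interpolated between r1=5 and r2=2.5 at t=0.966) (perimeter = 2·32·2.585·sin(180°/32) = 16.22 mm); Taking the first minus the rest: starting from the r=10 sphere, the cone at (14.5, -2) misses the remaining region (no effect) — boundary = 62.39 mm. So its perimeter = 62.39 mm. Layer 11 (z = 2.64): the r=10 sphere slices to a regular 32-gon of circumradius 6.770 (√(r²−h²) with h=7.36 from center) (perimeter = 2·32·6.770·sin(180°/32) = 42.47 mm); the cone at (14.5, -2) (r1=5→r2=2.5) has section circumradius 4.141 here — a regular 32-gon (perimeter = 2·32·4.141·sin(180°/32) = 25.98 mm); After the difference (first − rest): starting from the r=10 sphere, the cone at (14.5, -2) misses the remaining region (no effect) — boundary = 42.47 mm. So its perimeter = 42.47 mm. Layer 46 is larger (62.39 vs 42.47 mm).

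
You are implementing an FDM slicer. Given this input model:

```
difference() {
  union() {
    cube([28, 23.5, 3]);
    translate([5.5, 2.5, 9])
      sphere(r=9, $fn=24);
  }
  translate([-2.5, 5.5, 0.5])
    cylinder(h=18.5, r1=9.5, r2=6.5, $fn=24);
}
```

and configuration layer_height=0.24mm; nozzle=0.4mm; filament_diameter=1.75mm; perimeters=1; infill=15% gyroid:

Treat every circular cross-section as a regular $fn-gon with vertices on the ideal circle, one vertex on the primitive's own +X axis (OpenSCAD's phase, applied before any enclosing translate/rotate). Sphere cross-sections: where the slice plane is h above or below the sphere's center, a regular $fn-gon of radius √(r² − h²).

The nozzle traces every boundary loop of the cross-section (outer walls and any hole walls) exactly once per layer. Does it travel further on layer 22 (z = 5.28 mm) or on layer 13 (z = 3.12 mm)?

Layer 22 (z = 5.28): the cube is absent (z outside [0, 3]); the sphere at (5.5, 2.5): section is a regular 24-gon, circumradius = √(r²−h²) = √(9²−3.72²) = 8.195 (perimeter = 2·24·8.195·sin(180°/24) = 51.35 mm); Combining (union): only the r=9 sphere at (5.5, 2.5) is present, so the union is just that shape — boundary = 51.35 mm; the cone at (-2.5, 5.5) contributes a regular 24-gon of circumradius 8.725 (interpolated between r1=9.5 and r2=6.5 at t=0.258) (perimeter = 2·24·8.725·sin(180°/24) = 54.66 mm); Subtracting the remaining from the first: starting from that combined region, the cone at (-2.5, 5.5) partially overlaps it — only the 84.91 mm² overlap (of its 236.43 mm²) is removed, clipping the outline — boundary = 50.63 mm. So its perimeter = 50.63 mm. Layer 13 (z = 3.12): the cube does not reach this height (z outside [0, 3]); the r=9 sphere at (5.5, 2.5) contributes a regular 24-gon of circumradius √(9²−5.88²) = 6.814 (perimeter = 2·24·6.814·sin(180°/24) = 42.69 mm); Taking the union: only the r=9 sphere at (5.5, 2.5) is present, so the union is just that shape — boundary = 42.69 mm; the cone at (-2.5, 5.5): at t=0.142 of its height the radius interpolates to r₁+(r₂−r₁)t = 9.075, giving a regular 24-gon of that circumradius (perimeter = 2·24·9.075·sin(180°/24) = 56.86 mm); Taking the first minus the rest: starting from that combined region, the cone at (-2.5, 5.5) partially overlaps it — only the 66.53 mm² overlap (of its 255.79 mm²) is removed, clipping the outline — boundary = 40.19 mm. So its perimeter = 40.19 mm. Layer 22 is larger (50.63 vs 40.19 mm).

layer 22 (z = 5.28 mm)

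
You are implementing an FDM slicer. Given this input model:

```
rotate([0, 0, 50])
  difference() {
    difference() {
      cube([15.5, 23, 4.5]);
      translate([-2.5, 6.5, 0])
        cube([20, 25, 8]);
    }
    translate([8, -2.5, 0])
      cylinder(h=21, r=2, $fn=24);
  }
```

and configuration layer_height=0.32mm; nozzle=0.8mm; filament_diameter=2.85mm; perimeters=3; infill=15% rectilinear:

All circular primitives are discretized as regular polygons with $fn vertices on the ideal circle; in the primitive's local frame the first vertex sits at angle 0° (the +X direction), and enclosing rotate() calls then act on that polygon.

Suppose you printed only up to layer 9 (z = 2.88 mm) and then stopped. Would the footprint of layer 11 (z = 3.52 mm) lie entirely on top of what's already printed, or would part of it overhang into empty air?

entirely on top

Compare the two slices. At z = 2.88: the 15.5×23 cube contributes its full rectangle (area 356.50 mm²); the cube at (-2.5, 6.5) is present — its section is the full 20×25 rectangle (area 500.00 mm²); Taking the first minus the rest: starting from the 15.5×23 cube (356.50 mm²), the 20×25 cube at (-2.5, 6.5) partially overlaps it — only the 255.75 mm² overlap (of its 500.00 mm²) is removed, clipping the outline — area = 100.75 mm²; the r=2 cylinder at (8, -2.5) gives a regular 24-gon of circumradius 2 (constant along its height) (area = (24/2)·2.000²·sin(360°/24) = 12.42 mm²); After the difference (first − rest): starting from that combined region (100.75 mm²), the r=2 cylinder at (8, -2.5) misses the remaining region (no effect) — area = 100.75 mm²; (whole slice rotated 50° about Z — lengths, areas and connectivity unchanged). At z = 3.52: the 15.5×23 cube contributes its full rectangle (area 356.50 mm²); the 20×25 cube at (-2.5, 6.5) contributes its full rectangle (area 500.00 mm²); Subtracting the remaining from the first: starting from the 15.5×23 cube (356.50 mm²), the 20×25 cube at (-2.5, 6.5) partially overlaps it — only the 255.75 mm² overlap (of its 500.00 mm²) is removed, clipping the outline — area = 100.75 mm²; the cylinder at (8, -2.5): section is a regular 24-gon, circumradius r=2 (area = (24/2)·2.000²·sin(360°/24) = 12.42 mm²); Taking the first minus the rest: starting from the result so far (100.75 mm²), the r=2 cylinder at (8, -2.5) misses the remaining region (no effect) — area = 100.75 mm²; (whole slice rotated 50° about Z — lengths, areas and connectivity unchanged). Checking containment: the cross-section at z = 3.52 is a subset of the cross-section at z = 2.88.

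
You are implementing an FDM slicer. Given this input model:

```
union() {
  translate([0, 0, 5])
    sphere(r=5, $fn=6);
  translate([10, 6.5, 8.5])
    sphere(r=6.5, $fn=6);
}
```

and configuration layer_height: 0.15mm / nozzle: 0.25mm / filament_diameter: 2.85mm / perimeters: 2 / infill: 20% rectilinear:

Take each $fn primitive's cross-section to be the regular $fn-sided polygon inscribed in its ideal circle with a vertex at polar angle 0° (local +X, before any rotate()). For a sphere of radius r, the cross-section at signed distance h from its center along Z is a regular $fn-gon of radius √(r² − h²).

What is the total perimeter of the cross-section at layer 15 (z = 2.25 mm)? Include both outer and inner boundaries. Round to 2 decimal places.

35.77 mm

At z = 2.25 mm: the r=5 sphere slices to a regular 6-gon of circumradius 4.176 (√(r²−h²) with h=2.75 from center) (perimeter = 2·6·4.176·sin(180°/6) = 25.05 mm); the r=6.5 sphere at (10, 6.5) slices to a regular 6-gon of circumradius 1.785 (√(r²−h²) with h=6.25 from center) (perimeter = 2·6·1.785·sin(180°/6) = 10.71 mm); Combining (union): the 2 present regions are separate (no shared area or edge), so areas and boundary lengths simply add and each stays a separate island — boundary = 35.77 mm. Overall, the cross-section has 2 separate islands. Total boundary length (outer) = 35.77 mm.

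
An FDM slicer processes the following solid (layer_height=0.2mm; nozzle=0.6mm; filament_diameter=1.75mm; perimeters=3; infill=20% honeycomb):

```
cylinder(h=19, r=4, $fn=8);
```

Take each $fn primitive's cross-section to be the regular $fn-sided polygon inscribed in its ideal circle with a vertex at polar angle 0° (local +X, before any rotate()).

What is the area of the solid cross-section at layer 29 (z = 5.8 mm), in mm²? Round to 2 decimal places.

45.25 mm²

At z = 5.8 mm: the r=4 cylinder contributes a regular 8-gon of circumradius 4 (area = (8/2)·4.000²·sin(360°/8) = 45.25 mm²). Overall, the cross-section is a single solid region. Net area = 45.25 mm².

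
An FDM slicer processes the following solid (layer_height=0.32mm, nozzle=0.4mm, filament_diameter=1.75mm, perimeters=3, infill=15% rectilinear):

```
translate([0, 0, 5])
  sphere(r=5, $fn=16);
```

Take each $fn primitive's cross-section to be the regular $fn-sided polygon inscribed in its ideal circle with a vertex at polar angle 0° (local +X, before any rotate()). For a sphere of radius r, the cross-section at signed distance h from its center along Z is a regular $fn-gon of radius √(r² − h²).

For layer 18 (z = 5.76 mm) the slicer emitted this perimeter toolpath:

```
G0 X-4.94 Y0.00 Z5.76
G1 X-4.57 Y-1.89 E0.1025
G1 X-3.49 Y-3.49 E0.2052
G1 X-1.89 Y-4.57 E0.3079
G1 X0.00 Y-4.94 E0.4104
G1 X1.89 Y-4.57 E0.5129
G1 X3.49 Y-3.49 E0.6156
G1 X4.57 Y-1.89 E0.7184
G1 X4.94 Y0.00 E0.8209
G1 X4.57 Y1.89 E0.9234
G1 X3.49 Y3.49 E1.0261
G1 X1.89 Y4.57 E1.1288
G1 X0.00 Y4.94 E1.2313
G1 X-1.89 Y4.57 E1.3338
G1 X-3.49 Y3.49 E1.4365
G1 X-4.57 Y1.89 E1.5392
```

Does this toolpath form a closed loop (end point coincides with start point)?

no

Start point (G0): (-4.94, 0.00). End point (last G1): the path does not return to the start — open.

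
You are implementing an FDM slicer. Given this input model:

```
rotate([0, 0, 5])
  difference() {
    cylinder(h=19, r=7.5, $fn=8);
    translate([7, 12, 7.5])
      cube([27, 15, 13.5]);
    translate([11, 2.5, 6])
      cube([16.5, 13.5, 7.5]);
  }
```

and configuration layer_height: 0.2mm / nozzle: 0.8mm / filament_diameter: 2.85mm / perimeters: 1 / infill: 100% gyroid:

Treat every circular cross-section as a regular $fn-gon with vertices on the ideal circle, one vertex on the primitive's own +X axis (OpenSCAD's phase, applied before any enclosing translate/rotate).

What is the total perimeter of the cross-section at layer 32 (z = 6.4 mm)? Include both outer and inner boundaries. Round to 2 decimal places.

45.92 mm

At z = 6.4 mm: the cylinder: section is a regular 8-gon, circumradius r=7.5 (perimeter = 2·8·7.500·sin(180°/8) = 45.92 mm); the cube at (7, 12) does not reach this height (z outside [7.5, 21]); the 16.5×13.5 cube at (11, 2.5) contributes its full rectangle (perimeter 60.00 mm); After the difference (first − rest): starting from the r=7.5 cylinder, the 16.5×13.5 cube at (11, 2.5) misses the remaining region (no effect) — boundary = 45.92 mm; (whole slice rotated 5° about Z — lengths, areas and connectivity unchanged). Overall, the cross-section is a single solid region. Total boundary length (outer) = 45.92 mm.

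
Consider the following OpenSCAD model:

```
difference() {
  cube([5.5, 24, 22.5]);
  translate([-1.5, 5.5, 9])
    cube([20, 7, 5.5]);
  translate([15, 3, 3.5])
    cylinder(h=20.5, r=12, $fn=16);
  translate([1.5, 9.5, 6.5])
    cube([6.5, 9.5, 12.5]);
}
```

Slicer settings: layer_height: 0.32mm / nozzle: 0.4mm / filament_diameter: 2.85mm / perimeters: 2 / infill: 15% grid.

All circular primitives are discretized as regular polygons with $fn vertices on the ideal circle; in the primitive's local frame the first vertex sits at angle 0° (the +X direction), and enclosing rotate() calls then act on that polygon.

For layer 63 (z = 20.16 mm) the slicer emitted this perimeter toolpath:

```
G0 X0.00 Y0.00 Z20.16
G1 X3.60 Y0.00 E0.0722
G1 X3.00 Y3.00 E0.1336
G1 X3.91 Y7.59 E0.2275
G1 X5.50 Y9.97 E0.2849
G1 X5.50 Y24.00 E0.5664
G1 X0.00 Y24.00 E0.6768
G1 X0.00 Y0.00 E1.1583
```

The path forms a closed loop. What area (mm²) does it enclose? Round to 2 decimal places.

114.12 mm²

Apply the shoelace formula to the sequence of (X, Y) vertices; enclosed area = 114.12 mm².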